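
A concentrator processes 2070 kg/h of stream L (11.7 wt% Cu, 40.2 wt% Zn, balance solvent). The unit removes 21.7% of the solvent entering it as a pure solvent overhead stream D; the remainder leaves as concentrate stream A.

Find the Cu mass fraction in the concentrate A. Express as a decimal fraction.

0.131

Cu is not removed: 2070×0.117 = 242.19 kg/h of Cu enters A.
solvent entering = 2070×0.481 = 995.67 kg/h; overhead removed = 0.217×995.67 = 216.06 kg/h.
Concentrate = 2070 − 216.06 = 1853.9 kg/h.
Mass fraction = 242.19/1853.9 = 0.131.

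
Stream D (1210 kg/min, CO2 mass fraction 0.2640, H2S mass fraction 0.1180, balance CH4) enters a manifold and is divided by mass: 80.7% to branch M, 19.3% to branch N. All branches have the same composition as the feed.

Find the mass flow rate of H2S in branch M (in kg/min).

Branch M total = 0.807×1210 = 976.47 kg/min.
H2S in M = 0.118×976.47 = 115.22 kg/min.

115.2 kg/min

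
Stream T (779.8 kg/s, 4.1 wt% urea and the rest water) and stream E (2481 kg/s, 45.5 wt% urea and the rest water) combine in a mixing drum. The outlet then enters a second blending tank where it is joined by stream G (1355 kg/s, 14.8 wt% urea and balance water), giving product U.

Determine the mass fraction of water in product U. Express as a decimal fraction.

Overall, product flow = 4615.8 kg/s.
water in = 779.8×0.959 + 2481×0.545 + 1355×0.852 = 3254.4 kg/s.
water fraction in U = 0.705.

0.705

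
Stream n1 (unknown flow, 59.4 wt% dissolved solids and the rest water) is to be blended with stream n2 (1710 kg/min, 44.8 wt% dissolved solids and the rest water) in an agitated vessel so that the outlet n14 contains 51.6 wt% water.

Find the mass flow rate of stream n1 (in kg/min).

Let n1 be the unknown flow. Total out = 1710 + n1.
water balance: 943.92 + 0.406·n1 = 0.516·(1710 + n1)
(0.406 − 0.516)·n1 = 0.516×1710 − 943.92 = -61.56
n1 = -61.56 / -0.110 = 559.64 kg/min

559.6 kg/min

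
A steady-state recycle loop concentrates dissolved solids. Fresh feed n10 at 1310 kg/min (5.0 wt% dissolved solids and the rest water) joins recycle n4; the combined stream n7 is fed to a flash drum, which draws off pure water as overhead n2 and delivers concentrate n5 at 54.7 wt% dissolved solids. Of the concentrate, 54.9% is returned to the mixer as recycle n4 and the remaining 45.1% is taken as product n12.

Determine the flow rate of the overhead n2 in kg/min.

Overall dissolved solids balance (none leaves overhead): dissolved solids in fresh feed = dissolved solids in product, i.e. 1310×0.050 = (1−0.549)·n5·0.547.
n5 = 65.5/(0.547×0.451) = 265.51 kg/min.
Recycle n4 = 0.549×265.51 = 145.76 kg/min.
Combined feed n7 = 1310 + 145.76 = 1455.8 kg/min.
Overhead n2 = n7 − n5 = 1455.8 − 265.51 = 1190.3 kg/min.

1190 kg/min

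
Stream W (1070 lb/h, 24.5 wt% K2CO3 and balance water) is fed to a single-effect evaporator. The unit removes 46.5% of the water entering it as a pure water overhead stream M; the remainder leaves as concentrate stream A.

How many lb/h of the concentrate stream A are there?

water entering = 1070×0.755 = 807.85 lb/h; overhead removed = 0.465×807.85 = 375.65 lb/h.
Concentrate = 1070 − 375.65 = 694.35 lb/h.

694.3 lb/h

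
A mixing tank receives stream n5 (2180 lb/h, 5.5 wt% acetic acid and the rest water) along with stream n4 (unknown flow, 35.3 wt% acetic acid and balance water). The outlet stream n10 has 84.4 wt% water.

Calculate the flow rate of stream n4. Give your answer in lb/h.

Let n4 be the unknown flow. Total out = 2180 + n4.
water balance: 2060.1 + 0.647·n4 = 0.844·(2180 + n4)
(0.647 − 0.844)·n4 = 0.844×2180 − 2060.1 = -220.18
n4 = -220.18 / -0.197 = 1117.7 lb/h

1118 lb/h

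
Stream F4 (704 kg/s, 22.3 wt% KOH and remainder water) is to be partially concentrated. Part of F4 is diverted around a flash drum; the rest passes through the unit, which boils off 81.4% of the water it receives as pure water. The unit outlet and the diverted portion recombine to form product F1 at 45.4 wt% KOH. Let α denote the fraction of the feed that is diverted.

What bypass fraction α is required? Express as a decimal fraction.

All 704×0.223 = 156.99 kg/s of KOH reaches F1, so F1 = 156.99/0.454 = 345.8 kg/s and vapour = 358.2 kg/s.
The evaporator receives (1−α)·704 of feed at 0.777 water and removes 0.814 of that water:
0.814×0.777×(1−α)×704 = 358.2
(1−α) = 358.2/445.26 = 0.8045;  α = 0.1955.

0.196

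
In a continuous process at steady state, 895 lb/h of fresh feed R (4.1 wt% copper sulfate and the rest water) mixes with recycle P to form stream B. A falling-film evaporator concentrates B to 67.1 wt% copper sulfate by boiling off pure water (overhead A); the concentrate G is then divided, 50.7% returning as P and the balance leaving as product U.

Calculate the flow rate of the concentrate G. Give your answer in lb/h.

Overall copper sulfate balance (none leaves overhead): copper sulfate in fresh feed = copper sulfate in product, i.e. 895×0.041 = (1−0.507)·G·0.671.
G = 36.695/(0.671×0.493) = 110.93 lb/h.

110.9 lb/h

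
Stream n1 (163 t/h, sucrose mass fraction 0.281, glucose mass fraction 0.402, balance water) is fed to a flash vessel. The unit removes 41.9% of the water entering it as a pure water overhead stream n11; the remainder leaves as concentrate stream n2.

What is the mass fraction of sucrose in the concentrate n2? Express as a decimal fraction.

0.324

sucrose is not removed: 163×0.281 = 45.803 t/h of sucrose enters n2.
water entering = 163×0.317 = 51.671 t/h; overhead removed = 0.419×51.671 = 21.65 t/h.
Concentrate = 163 − 21.65 = 141.35 t/h.
Mass fraction = 45.803/141.35 = 0.324.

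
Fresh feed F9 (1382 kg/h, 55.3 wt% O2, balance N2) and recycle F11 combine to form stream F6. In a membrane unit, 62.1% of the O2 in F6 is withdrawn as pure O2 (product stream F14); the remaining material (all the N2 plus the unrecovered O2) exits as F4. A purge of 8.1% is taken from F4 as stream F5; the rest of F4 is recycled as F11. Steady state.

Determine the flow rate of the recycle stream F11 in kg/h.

7417 kg/h

N2 enters only via F9 and leaves only via the purge: 1382×0.447 = 0.081×(N2 in F4), and the membrane unit passes all N2, so N2 in F6 = N2 in F4 = 7626.6 kg/h.
O2 in F6: m_A = 1382×0.553 + (1−0.081)·(1−0.621)·m_A, so m_A = 764.25/0.6517 = 1172.7 kg/h.
F4 = (1−0.621)×1172.7 + 7626.6 = 8071 kg/h.
Recycle F11 = (1−0.081)×8071 = 7417.3 kg/h.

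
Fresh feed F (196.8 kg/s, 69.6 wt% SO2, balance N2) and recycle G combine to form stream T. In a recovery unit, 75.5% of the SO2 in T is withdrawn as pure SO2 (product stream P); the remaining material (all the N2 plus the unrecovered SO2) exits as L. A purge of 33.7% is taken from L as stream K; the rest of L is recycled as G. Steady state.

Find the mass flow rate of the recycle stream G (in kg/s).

144.3 kg/s

N2 enters only via F and leaves only via the purge: 196.8×0.304 = 0.337×(N2 in L), and the recovery unit passes all N2, so N2 in T = N2 in L = 177.53 kg/s.
SO2 in T: m_A = 196.8×0.696 + (1−0.337)·(1−0.755)·m_A, so m_A = 136.97/0.8376 = 163.54 kg/s.
L = (1−0.755)×163.54 + 177.53 = 217.6 kg/s.
Recycle G = (1−0.337)×217.6 = 144.27 kg/s.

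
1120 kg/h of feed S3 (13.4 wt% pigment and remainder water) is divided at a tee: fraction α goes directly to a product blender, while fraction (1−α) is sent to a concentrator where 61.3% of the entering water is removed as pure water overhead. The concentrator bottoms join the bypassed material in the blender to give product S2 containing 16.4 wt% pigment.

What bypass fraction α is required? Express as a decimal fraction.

0.655

All 1120×0.134 = 150.08 kg/h of pigment reaches S2, so S2 = 150.08/0.164 = 915.12 kg/h and vapour = 204.88 kg/h.
The evaporator receives (1−α)·1120 of feed at 0.866 water and removes 0.613 of that water:
0.613×0.866×(1−α)×1120 = 204.88
(1−α) = 204.88/594.56 = 0.3446;  α = 0.6554.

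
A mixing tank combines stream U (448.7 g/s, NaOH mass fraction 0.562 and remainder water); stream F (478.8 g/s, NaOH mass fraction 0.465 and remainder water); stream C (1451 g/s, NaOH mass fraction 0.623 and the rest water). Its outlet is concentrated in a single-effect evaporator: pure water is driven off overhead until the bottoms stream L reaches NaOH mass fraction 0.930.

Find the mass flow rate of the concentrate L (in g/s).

1483 g/s

NaOH entering = 448.7×0.562 + 478.8×0.465 + 1451×0.623 = 1378.8 g/s.
All NaOH reports to L, so L = 1378.8/0.930 = 1482.6 g/s.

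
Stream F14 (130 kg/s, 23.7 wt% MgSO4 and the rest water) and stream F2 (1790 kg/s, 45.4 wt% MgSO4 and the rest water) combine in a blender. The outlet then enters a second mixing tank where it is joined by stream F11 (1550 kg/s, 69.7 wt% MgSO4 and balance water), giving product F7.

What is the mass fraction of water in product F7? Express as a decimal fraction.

0.446

Overall, product flow = 3470 kg/s.
water in = 130×0.763 + 1790×0.546 + 1550×0.303 = 1546.2 kg/s.
water fraction in F7 = 0.446.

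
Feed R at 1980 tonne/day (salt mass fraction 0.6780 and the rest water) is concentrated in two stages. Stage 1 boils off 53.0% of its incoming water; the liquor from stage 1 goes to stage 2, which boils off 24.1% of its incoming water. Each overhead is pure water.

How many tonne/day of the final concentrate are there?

water in feed = 1980×0.322 = 637.56 tonne/day.
After stage 1: water left = (1−0.530)×637.56 = 299.65; stream total = 1642.1 tonne/day.
After stage 2: water left = (1−0.241)×299.65 = 227.44; final concentrate = 1569.9 tonne/day.

1570 tonne/day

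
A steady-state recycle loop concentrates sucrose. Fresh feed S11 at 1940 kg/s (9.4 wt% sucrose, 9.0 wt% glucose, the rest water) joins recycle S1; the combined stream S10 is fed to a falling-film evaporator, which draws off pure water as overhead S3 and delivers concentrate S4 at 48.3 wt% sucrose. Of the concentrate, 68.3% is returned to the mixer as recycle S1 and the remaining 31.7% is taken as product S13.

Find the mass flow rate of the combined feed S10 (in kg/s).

2753 kg/s

Overall sucrose balance (none leaves overhead): sucrose in fresh feed = sucrose in product, i.e. 1940×0.094 = (1−0.683)·S4·0.483.
S4 = 182.36/(0.483×0.317) = 1191 kg/s.
Recycle S1 = 0.683×1191 = 813.47 kg/s.
Combined feed S10 = 1940 + 813.47 = 2753.5 kg/s.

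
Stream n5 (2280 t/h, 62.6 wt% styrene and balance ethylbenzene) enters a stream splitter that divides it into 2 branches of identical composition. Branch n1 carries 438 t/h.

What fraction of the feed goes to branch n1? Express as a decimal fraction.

Fraction to n1 = 438/2280 = 0.1921.

0.192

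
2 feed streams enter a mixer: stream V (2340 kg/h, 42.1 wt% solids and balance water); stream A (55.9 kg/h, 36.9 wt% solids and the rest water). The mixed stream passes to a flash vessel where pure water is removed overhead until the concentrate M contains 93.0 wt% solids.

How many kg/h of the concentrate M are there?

solids entering = 2340×0.421 + 55.9×0.369 = 1005.8 kg/h.
All solids reports to M, so M = 1005.8/0.930 = 1081.5 kg/h.

1081 kg/h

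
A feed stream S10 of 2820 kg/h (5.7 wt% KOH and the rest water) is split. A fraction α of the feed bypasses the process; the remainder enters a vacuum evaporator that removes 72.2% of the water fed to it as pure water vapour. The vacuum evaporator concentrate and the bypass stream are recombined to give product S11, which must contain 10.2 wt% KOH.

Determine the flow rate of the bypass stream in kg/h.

992.7 kg/h

All 2820×0.057 = 160.74 kg/h of KOH reaches S11, so S11 = 160.74/0.102 = 1575.9 kg/h and vapour = 1244.1 kg/h.
The evaporator receives (1−α)·2820 of feed at 0.943 water and removes 0.722 of that water:
0.722×0.943×(1−α)×2820 = 1244.1
(1−α) = 1244.1/1920 = 0.6480;  α = 0.3520.
Bypass flow = 0.3520×2820 = 992.69 kg/h.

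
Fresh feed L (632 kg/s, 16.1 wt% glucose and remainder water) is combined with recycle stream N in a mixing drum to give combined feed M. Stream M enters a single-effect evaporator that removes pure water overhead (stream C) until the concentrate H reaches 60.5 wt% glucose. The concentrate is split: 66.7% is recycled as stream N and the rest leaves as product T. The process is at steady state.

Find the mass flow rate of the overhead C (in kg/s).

463.8 kg/s

Overall glucose balance (none leaves overhead): glucose in fresh feed = glucose in product, i.e. 632×0.161 = (1−0.667)·H·0.605.
H = 101.75/(0.605×0.333) = 505.06 kg/s.
Recycle N = 0.667×505.06 = 336.88 kg/s.
Combined feed M = 632 + 336.88 = 968.88 kg/s.
Overhead C = M − H = 968.88 − 505.06 = 463.81 kg/s.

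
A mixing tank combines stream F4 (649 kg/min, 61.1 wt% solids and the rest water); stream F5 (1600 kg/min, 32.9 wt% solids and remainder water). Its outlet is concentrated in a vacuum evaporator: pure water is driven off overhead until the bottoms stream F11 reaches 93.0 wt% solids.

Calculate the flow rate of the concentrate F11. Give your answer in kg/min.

solids entering = 649×0.611 + 1600×0.329 = 922.94 kg/min.
All solids reports to F11, so F11 = 922.94/0.930 = 992.41 kg/min.

992.4 kg/min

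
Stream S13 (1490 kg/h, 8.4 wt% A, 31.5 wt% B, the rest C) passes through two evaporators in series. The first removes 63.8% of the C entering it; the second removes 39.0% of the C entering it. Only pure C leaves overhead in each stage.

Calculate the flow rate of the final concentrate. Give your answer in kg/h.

C in feed = 1490×0.601 = 895.49 kg/h.
After stage 1: C left = (1−0.638)×895.49 = 324.17; stream total = 918.68 kg/h.
After stage 2: C left = (1−0.390)×324.17 = 197.74; final concentrate = 792.25 kg/h.

792.3 kg/h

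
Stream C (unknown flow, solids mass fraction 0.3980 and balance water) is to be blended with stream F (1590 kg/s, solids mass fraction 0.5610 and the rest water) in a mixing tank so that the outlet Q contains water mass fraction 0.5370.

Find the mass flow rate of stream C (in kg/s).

2397 kg/s

Let C be the unknown flow. Total out = 1590 + C.
water balance: 698.01 + 0.602·C = 0.537·(1590 + C)
(0.602 − 0.537)·C = 0.537×1590 − 698.01 = 155.82
C = 155.82 / 0.065 = 2397.2 kg/s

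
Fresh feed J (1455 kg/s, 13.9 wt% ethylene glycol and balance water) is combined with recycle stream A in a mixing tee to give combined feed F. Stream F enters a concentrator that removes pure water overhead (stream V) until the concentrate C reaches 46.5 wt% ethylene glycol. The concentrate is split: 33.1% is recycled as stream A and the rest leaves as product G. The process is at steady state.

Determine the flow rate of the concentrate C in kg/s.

650.1 kg/s

Overall ethylene glycol balance (none leaves overhead): ethylene glycol in fresh feed = ethylene glycol in product, i.e. 1455×0.139 = (1−0.331)·C·0.465.
C = 202.25/(0.465×0.669) = 650.13 kg/s.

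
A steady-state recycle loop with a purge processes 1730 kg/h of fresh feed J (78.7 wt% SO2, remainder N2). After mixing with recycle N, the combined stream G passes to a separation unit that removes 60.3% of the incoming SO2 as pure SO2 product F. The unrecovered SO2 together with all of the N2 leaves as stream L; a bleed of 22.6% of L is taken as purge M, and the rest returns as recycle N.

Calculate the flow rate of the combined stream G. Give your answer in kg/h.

3596 kg/h

N2 enters only via J and leaves only via the purge: 1730×0.213 = 0.226×(N2 in L), and the separation unit passes all N2, so N2 in G = N2 in L = 1630.5 kg/h.
SO2 in G: m_A = 1730×0.787 + (1−0.226)·(1−0.603)·m_A, so m_A = 1361.5/0.6927 = 1965.4 kg/h.
G = 1965.4 + 1630.5 = 3595.9 kg/h.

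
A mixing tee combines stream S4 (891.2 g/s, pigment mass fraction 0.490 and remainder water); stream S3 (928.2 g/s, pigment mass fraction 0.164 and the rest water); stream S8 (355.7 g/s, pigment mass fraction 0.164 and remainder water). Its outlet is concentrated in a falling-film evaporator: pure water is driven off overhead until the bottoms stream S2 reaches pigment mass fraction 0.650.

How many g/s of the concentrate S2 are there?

pigment entering = 891.2×0.490 + 928.2×0.164 + 355.7×0.164 = 647.25 g/s.
All pigment reports to S2, so S2 = 647.25/0.650 = 995.77 g/s.

995.8 g/s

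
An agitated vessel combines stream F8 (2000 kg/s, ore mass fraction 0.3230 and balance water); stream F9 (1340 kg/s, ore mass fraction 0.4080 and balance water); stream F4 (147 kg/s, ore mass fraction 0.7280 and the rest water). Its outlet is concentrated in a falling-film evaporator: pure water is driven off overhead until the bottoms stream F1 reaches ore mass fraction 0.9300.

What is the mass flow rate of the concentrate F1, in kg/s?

1398 kg/s

ore entering = 2000×0.323 + 1340×0.408 + 147×0.728 = 1299.7 kg/s.
All ore reports to F1, so F1 = 1299.7/0.930 = 1397.6 kg/s.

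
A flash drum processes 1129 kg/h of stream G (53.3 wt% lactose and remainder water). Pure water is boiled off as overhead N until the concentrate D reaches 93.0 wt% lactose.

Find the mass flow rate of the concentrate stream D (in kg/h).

647.1 kg/h

lactose is conserved: 1129×0.533 = 601.76 kg/h all reports to the concentrate.
Concentrate = 601.76/(target fraction) = 647.05 kg/h.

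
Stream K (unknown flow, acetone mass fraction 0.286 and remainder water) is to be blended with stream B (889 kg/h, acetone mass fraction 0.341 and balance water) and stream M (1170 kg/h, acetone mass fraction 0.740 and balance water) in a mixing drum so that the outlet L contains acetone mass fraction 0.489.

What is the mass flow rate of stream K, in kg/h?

798.5 kg/h

Let K be the unknown flow. Total out = 2059 + K.
acetone balance: 1168.9 + 0.286·K = 0.489·(2059 + K)
(0.286 − 0.489)·K = 0.489×2059 − 1168.9 = -162.1
K = -162.1 / -0.203 = 798.51 kg/h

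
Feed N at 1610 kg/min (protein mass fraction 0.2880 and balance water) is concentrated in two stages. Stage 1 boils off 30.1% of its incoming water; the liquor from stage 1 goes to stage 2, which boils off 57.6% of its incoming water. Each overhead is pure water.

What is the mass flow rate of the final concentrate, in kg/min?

803.4 kg/min

water in feed = 1610×0.712 = 1146.3 kg/min.
After stage 1: water left = (1−0.301)×1146.3 = 801.28; stream total = 1265 kg/min.
After stage 2: water left = (1−0.576)×801.28 = 339.74; final concentrate = 803.42 kg/min.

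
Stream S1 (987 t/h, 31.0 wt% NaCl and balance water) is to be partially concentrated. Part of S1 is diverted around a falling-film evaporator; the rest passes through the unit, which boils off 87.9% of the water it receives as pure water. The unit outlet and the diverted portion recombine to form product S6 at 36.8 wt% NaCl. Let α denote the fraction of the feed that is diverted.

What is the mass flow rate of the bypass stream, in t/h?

730.5 t/h

All 987×0.310 = 305.97 t/h of NaCl reaches S6, so S6 = 305.97/0.368 = 831.44 t/h and vapour = 155.56 t/h.
The evaporator receives (1−α)·987 of feed at 0.690 water and removes 0.879 of that water:
0.879×0.690×(1−α)×987 = 155.56
(1−α) = 155.56/598.63 = 0.2599;  α = 0.7401.
Bypass flow = 0.7401×987 = 730.52 t/h.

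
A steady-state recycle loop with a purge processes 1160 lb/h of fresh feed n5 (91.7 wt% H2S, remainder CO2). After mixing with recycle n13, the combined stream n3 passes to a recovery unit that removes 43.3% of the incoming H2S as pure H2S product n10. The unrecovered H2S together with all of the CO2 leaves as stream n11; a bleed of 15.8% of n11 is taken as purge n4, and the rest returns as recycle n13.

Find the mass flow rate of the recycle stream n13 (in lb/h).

CO2 enters only via n5 and leaves only via the purge: 1160×0.083 = 0.158×(CO2 in n11), and the recovery unit passes all CO2, so CO2 in n3 = CO2 in n11 = 609.37 lb/h.
H2S in n3: m_A = 1160×0.917 + (1−0.158)·(1−0.433)·m_A, so m_A = 1063.7/0.5226 = 2035.5 lb/h.
n11 = (1−0.433)×2035.5 + 609.37 = 1763.5 lb/h.
Recycle n13 = (1−0.158)×1763.5 = 1484.9 lb/h.

1485 lb/h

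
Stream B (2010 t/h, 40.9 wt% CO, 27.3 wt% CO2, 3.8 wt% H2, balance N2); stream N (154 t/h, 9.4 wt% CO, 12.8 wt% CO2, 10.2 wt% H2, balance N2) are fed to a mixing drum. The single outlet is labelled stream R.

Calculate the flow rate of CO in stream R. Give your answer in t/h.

CO out = CO in = 2010×0.409 + 154×0.094 = 836.57 t/h.

836.6 t/h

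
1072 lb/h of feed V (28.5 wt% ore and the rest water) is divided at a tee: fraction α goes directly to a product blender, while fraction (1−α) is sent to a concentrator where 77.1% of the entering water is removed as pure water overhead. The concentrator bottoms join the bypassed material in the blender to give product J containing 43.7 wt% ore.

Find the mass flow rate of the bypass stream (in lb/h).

395.6 lb/h

All 1072×0.285 = 305.52 lb/h of ore reaches J, so J = 305.52/0.437 = 699.13 lb/h and vapour = 372.87 lb/h.
The evaporator receives (1−α)·1072 of feed at 0.715 water and removes 0.771 of that water:
0.771×0.715×(1−α)×1072 = 372.87
(1−α) = 372.87/590.96 = 0.6310;  α = 0.3690.
Bypass flow = 0.3690×1072 = 395.61 lb/h.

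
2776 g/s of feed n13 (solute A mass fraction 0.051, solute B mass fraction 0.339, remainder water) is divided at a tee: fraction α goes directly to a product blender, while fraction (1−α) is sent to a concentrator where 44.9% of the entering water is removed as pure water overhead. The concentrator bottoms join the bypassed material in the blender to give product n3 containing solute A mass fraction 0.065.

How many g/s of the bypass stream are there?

593 g/s

All 2776×0.051 = 141.58 g/s of solute A reaches n3, so n3 = 141.58/0.065 = 2178.1 g/s and vapour = 597.91 g/s.
The evaporator receives (1−α)·2776 of feed at 0.610 water and removes 0.449 of that water:
0.449×0.610×(1−α)×2776 = 597.91
(1−α) = 597.91/760.32 = 0.7864;  α = 0.2136.
Bypass flow = 0.2136×2776 = 592.98 g/s.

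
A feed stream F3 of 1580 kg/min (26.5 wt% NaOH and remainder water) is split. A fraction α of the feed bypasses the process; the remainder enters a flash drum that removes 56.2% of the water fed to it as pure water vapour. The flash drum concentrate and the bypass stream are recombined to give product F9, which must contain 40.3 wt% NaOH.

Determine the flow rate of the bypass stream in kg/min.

270.2 kg/min

All 1580×0.265 = 418.7 kg/min of NaOH reaches F9, so F9 = 418.7/0.403 = 1039 kg/min and vapour = 541.04 kg/min.
The evaporator receives (1−α)·1580 of feed at 0.735 water and removes 0.562 of that water:
0.562×0.735×(1−α)×1580 = 541.04
(1−α) = 541.04/652.65 = 0.8290;  α = 0.1710.
Bypass flow = 0.1710×1580 = 270.19 kg/min.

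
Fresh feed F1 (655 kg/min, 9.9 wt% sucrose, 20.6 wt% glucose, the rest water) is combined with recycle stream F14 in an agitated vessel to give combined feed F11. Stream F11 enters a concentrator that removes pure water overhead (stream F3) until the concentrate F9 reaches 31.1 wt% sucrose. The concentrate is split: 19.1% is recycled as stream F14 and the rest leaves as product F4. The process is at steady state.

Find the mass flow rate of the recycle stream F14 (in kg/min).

Overall sucrose balance (none leaves overhead): sucrose in fresh feed = sucrose in product, i.e. 655×0.099 = (1−0.191)·F9·0.311.
F9 = 64.845/(0.311×0.809) = 257.73 kg/min.
Recycle F14 = 0.191×257.73 = 49.227 kg/min.

49.23 kg/min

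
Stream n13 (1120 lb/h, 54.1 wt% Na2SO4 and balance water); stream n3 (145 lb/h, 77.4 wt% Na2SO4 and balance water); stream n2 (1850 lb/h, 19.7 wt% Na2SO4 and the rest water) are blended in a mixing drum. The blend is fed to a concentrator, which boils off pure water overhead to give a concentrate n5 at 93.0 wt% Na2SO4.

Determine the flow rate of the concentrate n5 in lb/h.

1164 lb/h

Na2SO4 entering = 1120×0.541 + 145×0.774 + 1850×0.197 = 1082.6 lb/h.
All Na2SO4 reports to n5, so n5 = 1082.6/0.930 = 1164.1 lb/h.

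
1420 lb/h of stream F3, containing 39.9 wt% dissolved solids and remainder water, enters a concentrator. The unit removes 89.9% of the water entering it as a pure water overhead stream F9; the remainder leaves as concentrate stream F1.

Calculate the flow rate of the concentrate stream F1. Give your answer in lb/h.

water entering = 1420×0.601 = 853.42 lb/h; overhead removed = 0.899×853.42 = 767.22 lb/h.
Concentrate = 1420 − 767.22 = 652.78 lb/h.

652.8 lb/h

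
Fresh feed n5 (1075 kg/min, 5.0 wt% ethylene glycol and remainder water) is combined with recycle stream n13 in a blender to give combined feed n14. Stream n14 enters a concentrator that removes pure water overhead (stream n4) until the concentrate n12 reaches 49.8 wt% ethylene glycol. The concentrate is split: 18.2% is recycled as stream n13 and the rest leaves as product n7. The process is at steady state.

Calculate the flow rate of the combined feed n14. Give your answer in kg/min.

Overall ethylene glycol balance (none leaves overhead): ethylene glycol in fresh feed = ethylene glycol in product, i.e. 1075×0.050 = (1−0.182)·n12·0.498.
n12 = 53.75/(0.498×0.818) = 131.95 kg/min.
Recycle n13 = 0.182×131.95 = 24.014 kg/min.
Combined feed n14 = 1075 + 24.014 = 1099 kg/min.

1099 kg/min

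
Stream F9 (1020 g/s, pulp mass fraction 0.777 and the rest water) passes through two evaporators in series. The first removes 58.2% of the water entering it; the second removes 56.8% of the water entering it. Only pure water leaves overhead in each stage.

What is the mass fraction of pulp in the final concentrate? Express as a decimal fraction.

0.951

water in feed = 1020×0.223 = 227.46 g/s.
After stage 1: water left = (1−0.582)×227.46 = 95.078; stream total = 887.62 g/s.
After stage 2: water left = (1−0.568)×95.078 = 41.074; final concentrate = 833.61 g/s.
pulp fraction = 792.54/833.61 = 0.951.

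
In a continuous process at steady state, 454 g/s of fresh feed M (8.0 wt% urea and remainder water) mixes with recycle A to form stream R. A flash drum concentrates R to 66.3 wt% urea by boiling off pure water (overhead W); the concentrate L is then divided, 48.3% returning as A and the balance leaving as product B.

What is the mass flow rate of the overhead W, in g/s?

399.2 g/s

Overall urea balance (none leaves overhead): urea in fresh feed = urea in product, i.e. 454×0.080 = (1−0.483)·L·0.663.
L = 36.32/(0.663×0.517) = 105.96 g/s.
Recycle A = 0.483×105.96 = 51.179 g/s.
Combined feed R = 454 + 51.179 = 505.18 g/s.
Overhead W = R − L = 505.18 − 105.96 = 399.22 g/s.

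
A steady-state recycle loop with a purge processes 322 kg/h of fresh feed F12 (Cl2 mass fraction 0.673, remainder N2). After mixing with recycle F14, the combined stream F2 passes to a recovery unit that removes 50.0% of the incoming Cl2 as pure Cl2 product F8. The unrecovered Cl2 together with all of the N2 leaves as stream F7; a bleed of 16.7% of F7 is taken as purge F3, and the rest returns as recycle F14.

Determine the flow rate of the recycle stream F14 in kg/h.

N2 enters only via F12 and leaves only via the purge: 322×0.327 = 0.167×(N2 in F7), and the recovery unit passes all N2, so N2 in F2 = N2 in F7 = 630.5 kg/h.
Cl2 in F2: m_A = 322×0.673 + (1−0.167)·(1−0.500)·m_A, so m_A = 216.71/0.5835 = 371.39 kg/h.
F7 = (1−0.500)×371.39 + 630.5 = 816.2 kg/h.
Recycle F14 = (1−0.167)×816.2 = 679.89 kg/h.

679.9 kg/h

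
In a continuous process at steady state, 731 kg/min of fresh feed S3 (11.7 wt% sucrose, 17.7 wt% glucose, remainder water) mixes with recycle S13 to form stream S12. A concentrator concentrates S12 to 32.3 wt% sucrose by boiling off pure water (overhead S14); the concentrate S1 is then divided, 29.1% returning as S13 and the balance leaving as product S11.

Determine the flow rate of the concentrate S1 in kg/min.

373.5 kg/min

Overall sucrose balance (none leaves overhead): sucrose in fresh feed = sucrose in product, i.e. 731×0.117 = (1−0.291)·S1·0.323.
S1 = 85.527/(0.323×0.709) = 373.47 kg/min.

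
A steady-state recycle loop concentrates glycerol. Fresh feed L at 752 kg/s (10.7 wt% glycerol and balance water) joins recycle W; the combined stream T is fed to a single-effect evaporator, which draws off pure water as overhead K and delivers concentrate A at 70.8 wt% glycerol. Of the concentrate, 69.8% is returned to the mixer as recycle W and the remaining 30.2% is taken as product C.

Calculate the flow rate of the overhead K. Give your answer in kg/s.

Overall glycerol balance (none leaves overhead): glycerol in fresh feed = glycerol in product, i.e. 752×0.107 = (1−0.698)·A·0.708.
A = 80.464/(0.708×0.302) = 376.32 kg/s.
Recycle W = 0.698×376.32 = 262.67 kg/s.
Combined feed T = 752 + 262.67 = 1014.7 kg/s.
Overhead K = T − A = 1014.7 − 376.32 = 638.35 kg/s.

638.4 kg/s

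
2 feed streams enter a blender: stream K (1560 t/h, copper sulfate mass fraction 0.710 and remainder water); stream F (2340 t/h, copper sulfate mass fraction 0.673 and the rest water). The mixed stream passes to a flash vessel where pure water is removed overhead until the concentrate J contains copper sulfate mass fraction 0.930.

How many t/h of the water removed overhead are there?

1016 t/h

copper sulfate entering = 1560×0.710 + 2340×0.673 = 2682.4 t/h.
All copper sulfate reports to J, so J = 2682.4/0.930 = 2884.3 t/h.
Total feed = 3900 t/h; overhead = 3900 − 2884.3 = 1015.7 t/h.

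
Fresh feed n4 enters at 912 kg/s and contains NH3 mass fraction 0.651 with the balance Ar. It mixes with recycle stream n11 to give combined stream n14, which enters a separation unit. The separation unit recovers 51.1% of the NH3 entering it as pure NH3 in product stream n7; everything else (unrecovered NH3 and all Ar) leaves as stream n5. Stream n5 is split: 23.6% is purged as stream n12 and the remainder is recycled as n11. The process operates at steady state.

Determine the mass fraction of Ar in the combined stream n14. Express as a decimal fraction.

0.587

Ar enters only via n4 and leaves only via the purge: 912×0.349 = 0.236×(Ar in n5), and the separation unit passes all Ar, so Ar in n14 = Ar in n5 = 1348.7 kg/s.
NH3 in n14: m_A = 912×0.651 + (1−0.236)·(1−0.511)·m_A, so m_A = 593.71/0.6264 = 947.81 kg/s.
n14 = 947.81 + 1348.7 = 2296.5 kg/s.
Ar fraction in n14 = 1348.7/2296.5 = 0.587.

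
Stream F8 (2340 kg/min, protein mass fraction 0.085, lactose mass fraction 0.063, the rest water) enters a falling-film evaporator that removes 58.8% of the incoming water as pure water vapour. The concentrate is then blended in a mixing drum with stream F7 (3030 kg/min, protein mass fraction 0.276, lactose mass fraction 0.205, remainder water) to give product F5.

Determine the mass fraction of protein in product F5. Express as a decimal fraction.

0.247

Vapour removed = 0.588×0.852×2340 = 1172.3 kg/min; concentrate = 1167.7 kg/min.
protein reaching the mixer = 198.9 (from concentrate) + 3030×0.276 = 1035.2 kg/min.
Product flow = 1167.7 + 3030 = 4197.7 kg/min; protein fraction = 0.247.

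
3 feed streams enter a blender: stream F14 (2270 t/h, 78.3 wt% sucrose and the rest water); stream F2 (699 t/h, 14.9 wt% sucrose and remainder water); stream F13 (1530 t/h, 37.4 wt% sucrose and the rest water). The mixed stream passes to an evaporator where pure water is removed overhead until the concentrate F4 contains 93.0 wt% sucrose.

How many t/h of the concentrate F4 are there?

sucrose entering = 2270×0.783 + 699×0.149 + 1530×0.374 = 2453.8 t/h.
All sucrose reports to F4, so F4 = 2453.8/0.930 = 2638.5 t/h.

2638 t/h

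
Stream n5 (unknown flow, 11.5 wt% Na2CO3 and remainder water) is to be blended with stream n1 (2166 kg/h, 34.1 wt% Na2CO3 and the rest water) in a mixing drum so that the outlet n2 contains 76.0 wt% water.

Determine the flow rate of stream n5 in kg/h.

Let n5 be the unknown flow. Total out = 2166 + n5.
water balance: 1427.4 + 0.885·n5 = 0.760·(2166 + n5)
(0.885 − 0.760)·n5 = 0.760×2166 − 1427.4 = 218.77
n5 = 218.77 / 0.125 = 1750.1 kg/h

1750 kg/h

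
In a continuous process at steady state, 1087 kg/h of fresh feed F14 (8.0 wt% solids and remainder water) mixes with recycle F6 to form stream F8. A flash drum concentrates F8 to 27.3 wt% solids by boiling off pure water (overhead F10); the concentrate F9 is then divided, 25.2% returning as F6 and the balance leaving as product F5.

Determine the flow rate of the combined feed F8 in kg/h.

1194 kg/h

Overall solids balance (none leaves overhead): solids in fresh feed = solids in product, i.e. 1087×0.080 = (1−0.252)·F9·0.273.
F9 = 86.96/(0.273×0.748) = 425.85 kg/h.
Recycle F6 = 0.252×425.85 = 107.31 kg/h.
Combined feed F8 = 1087 + 107.31 = 1194.3 kg/h.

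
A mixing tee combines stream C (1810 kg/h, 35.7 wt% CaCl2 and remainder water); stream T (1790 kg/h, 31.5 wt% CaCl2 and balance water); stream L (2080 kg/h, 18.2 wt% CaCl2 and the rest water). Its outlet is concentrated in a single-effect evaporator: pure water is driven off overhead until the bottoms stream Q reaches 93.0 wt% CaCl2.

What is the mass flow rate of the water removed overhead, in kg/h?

CaCl2 entering = 1810×0.357 + 1790×0.315 + 2080×0.182 = 1588.6 kg/h.
All CaCl2 reports to Q, so Q = 1588.6/0.930 = 1708.2 kg/h.
Total feed = 5680 kg/h; overhead = 5680 − 1708.2 = 3971.8 kg/h.

3972 kg/h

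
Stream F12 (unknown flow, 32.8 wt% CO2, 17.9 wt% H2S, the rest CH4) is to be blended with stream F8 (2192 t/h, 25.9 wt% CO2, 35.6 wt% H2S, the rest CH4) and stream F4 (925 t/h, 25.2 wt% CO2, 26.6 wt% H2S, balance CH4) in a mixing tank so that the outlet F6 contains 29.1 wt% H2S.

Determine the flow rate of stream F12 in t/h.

1066 t/h

Let F12 be the unknown flow. Total out = 3117 + F12.
H2S balance: 1026.4 + 0.179·F12 = 0.291·(3117 + F12)
(0.179 − 0.291)·F12 = 0.291×3117 − 1026.4 = -119.36
F12 = -119.36 / -0.112 = 1065.7 t/h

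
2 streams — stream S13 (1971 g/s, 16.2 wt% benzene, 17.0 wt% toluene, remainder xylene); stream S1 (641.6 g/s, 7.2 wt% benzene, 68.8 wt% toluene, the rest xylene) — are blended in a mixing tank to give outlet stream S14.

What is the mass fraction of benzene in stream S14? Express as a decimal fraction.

Total flow out = 1971 + 641.6 = 2612.6 g/s.
benzene in = 1971×0.162 + 641.6×0.072 = 365.5 g/s.
benzene mass fraction in S14 = 365.5/2612.6 = 0.140.

0.140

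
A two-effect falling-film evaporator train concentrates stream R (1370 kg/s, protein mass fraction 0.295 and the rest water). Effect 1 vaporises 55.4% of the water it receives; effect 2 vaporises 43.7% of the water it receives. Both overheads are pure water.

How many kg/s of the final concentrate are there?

646.7 kg/s

water in feed = 1370×0.705 = 965.85 kg/s.
After stage 1: water left = (1−0.554)×965.85 = 430.77; stream total = 834.92 kg/s.
After stage 2: water left = (1−0.437)×430.77 = 242.52; final concentrate = 646.67 kg/s.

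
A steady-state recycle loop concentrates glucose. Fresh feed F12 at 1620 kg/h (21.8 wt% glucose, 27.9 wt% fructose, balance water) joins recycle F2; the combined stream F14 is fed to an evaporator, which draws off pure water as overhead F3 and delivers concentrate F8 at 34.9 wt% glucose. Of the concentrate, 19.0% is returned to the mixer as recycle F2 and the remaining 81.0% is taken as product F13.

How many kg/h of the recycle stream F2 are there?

237.4 kg/h

Overall glucose balance (none leaves overhead): glucose in fresh feed = glucose in product, i.e. 1620×0.218 = (1−0.190)·F8·0.349.
F8 = 353.16/(0.349×0.810) = 1249.3 kg/h.
Recycle F2 = 0.190×1249.3 = 237.36 kg/h.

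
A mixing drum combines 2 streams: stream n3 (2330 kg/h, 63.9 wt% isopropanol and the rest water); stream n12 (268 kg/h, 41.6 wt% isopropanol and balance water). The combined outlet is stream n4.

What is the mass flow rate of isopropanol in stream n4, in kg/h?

isopropanol out = isopropanol in = 2330×0.639 + 268×0.416 = 1600.4 kg/h.

1600 kg/h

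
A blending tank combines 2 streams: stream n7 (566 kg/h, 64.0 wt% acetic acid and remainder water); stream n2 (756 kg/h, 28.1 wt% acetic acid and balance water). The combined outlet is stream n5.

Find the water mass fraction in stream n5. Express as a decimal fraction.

Total flow out = 566 + 756 = 1322 kg/h.
water in = 566×0.360 + 756×0.719 = 747.32 kg/h.
water mass fraction in n5 = 747.32/1322 = 0.565.

0.565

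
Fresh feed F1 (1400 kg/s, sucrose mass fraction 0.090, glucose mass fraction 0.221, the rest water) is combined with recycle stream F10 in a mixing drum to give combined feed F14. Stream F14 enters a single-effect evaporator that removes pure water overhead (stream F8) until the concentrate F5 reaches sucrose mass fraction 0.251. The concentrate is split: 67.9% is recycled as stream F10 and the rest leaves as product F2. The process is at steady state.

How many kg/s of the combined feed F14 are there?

Overall sucrose balance (none leaves overhead): sucrose in fresh feed = sucrose in product, i.e. 1400×0.090 = (1−0.679)·F5·0.251.
F5 = 126/(0.251×0.321) = 1563.8 kg/s.
Recycle F10 = 0.679×1563.8 = 1061.8 kg/s.
Combined feed F14 = 1400 + 1061.8 = 2461.8 kg/s.

2462 kg/s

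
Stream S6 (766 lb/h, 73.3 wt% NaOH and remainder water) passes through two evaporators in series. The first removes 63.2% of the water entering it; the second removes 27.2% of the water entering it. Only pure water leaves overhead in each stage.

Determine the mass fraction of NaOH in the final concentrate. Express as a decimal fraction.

water in feed = 766×0.267 = 204.52 lb/h.
After stage 1: water left = (1−0.632)×204.52 = 75.264; stream total = 636.74 lb/h.
After stage 2: water left = (1−0.272)×75.264 = 54.792; final concentrate = 616.27 lb/h.
NaOH fraction = 561.48/616.27 = 0.9111.

0.9111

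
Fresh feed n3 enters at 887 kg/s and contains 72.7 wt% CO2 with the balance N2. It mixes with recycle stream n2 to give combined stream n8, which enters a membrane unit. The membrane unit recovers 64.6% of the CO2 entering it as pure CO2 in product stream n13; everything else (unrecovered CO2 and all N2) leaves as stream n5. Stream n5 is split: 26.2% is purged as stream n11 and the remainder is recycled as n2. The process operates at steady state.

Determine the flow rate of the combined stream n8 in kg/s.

1797 kg/s

N2 enters only via n3 and leaves only via the purge: 887×0.273 = 0.262×(N2 in n5), and the membrane unit passes all N2, so N2 in n8 = N2 in n5 = 924.24 kg/s.
CO2 in n8: m_A = 887×0.727 + (1−0.262)·(1−0.646)·m_A, so m_A = 644.85/0.7387 = 872.89 kg/s.
n8 = 872.89 + 924.24 = 1797.1 kg/s.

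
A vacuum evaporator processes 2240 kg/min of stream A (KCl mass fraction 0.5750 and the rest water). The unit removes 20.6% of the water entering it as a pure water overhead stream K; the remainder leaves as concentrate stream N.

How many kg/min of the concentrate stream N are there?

water entering = 2240×0.425 = 952 kg/min; overhead removed = 0.206×952 = 196.11 kg/min.
Concentrate = 2240 − 196.11 = 2043.9 kg/min.

2044 kg/min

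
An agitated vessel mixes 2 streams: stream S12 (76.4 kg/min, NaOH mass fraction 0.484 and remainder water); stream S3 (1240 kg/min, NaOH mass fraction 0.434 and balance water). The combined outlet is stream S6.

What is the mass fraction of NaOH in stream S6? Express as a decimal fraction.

0.437

Total flow out = 76.4 + 1240 = 1316.4 kg/min.
NaOH in = 76.4×0.484 + 1240×0.434 = 575.14 kg/min.
NaOH mass fraction in S6 = 575.14/1316.4 = 0.437.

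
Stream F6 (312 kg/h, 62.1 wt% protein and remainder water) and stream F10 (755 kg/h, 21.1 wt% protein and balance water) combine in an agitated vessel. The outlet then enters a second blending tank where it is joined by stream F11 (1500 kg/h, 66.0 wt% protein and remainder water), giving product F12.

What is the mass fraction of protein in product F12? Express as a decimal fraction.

0.5232

Overall, product flow = 2567 kg/h.
protein in = 312×0.621 + 755×0.211 + 1500×0.660 = 1343.1 kg/h.
protein fraction in F12 = 0.5232.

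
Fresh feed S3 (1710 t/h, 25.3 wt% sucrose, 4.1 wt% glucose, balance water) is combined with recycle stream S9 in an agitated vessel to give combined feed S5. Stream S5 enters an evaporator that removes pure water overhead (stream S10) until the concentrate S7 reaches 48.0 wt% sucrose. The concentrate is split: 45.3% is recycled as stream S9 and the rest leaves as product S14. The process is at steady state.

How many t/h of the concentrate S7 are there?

1648 t/h

Overall sucrose balance (none leaves overhead): sucrose in fresh feed = sucrose in product, i.e. 1710×0.253 = (1−0.453)·S7·0.480.
S7 = 432.63/(0.480×0.547) = 1647.7 t/h.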